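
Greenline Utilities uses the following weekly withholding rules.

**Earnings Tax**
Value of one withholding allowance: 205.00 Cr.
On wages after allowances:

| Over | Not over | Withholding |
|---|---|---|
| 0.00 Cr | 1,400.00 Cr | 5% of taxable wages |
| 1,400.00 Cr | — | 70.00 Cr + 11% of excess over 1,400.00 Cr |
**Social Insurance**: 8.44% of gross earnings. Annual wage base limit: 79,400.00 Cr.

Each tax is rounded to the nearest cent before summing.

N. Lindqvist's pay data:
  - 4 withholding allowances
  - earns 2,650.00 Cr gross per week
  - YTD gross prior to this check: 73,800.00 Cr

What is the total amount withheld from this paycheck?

340.96 Cr

Earnings Tax: taxable = 2,650.00 Cr − 4×205.00 Cr = 1,830.00 Cr
  70.00 Cr + 11% × (1,830.00 Cr − 1,400.00 Cr) = 70.00 Cr + 11% × 430.00 Cr = 117.30 Cr
Social Insurance: 8.44% × 2,650.00 Cr = 223.66 Cr
Total: 117.30 Cr + 223.66 Cr = 340.96 Cr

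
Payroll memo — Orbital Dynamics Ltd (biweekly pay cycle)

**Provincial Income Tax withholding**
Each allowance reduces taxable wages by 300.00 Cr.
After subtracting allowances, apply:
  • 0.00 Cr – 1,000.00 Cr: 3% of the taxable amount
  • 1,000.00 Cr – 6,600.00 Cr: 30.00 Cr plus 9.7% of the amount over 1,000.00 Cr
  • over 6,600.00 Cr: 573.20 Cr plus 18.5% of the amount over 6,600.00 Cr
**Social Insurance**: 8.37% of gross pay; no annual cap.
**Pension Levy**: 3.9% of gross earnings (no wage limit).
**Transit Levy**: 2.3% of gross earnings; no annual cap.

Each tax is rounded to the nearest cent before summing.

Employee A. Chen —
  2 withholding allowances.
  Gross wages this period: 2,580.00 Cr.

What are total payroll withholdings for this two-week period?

Provincial Income Tax: taxable = 2,580.00 Cr − 2×300.00 Cr = 1,980.00 Cr
  30.00 Cr + 9.7% × (1,980.00 Cr − 1,000.00 Cr) = 30.00 Cr + 9.7% × 980.00 Cr = 125.06 Cr
Social Insurance: 8.37% × 2,580.00 Cr = 215.95 Cr
Pension Levy: 3.9% × 2,580.00 Cr = 100.62 Cr
Transit Levy: 2.3% × 2,580.00 Cr = 59.34 Cr
Total: 125.06 Cr + 215.95 Cr + 100.62 Cr + 59.34 Cr = 500.97 Cr

500.97 Cr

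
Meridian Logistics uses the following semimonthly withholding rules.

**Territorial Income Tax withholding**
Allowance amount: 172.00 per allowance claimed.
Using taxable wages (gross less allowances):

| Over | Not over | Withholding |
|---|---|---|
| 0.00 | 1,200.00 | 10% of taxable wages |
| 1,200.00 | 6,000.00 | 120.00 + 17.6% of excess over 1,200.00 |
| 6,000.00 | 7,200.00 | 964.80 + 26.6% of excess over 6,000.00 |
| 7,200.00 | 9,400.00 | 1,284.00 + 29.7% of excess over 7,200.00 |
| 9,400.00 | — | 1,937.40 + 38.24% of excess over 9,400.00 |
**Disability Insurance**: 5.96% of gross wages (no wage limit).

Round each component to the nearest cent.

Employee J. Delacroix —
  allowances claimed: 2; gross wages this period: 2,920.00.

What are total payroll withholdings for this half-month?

Territorial Income Tax: taxable = 2,920.00 − 2×172.00 = 2,576.00
  120.00 + 17.6% × (2,576.00 − 1,200.00) = 120.00 + 17.6% × 1,376.00 = 362.18
Disability Insurance: 5.96% × 2,920.00 = 174.03
Total: 362.18 + 174.03 = 536.21

536.21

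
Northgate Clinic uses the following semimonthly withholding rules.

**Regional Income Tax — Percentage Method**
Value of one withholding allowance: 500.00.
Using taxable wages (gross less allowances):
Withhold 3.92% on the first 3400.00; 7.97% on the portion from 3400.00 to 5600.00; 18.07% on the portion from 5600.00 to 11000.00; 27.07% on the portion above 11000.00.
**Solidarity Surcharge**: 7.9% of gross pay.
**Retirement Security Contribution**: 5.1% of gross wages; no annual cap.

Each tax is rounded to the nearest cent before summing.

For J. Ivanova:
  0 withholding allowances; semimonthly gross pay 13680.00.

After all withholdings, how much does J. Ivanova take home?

Regional Income Tax: taxable = 13680.00
  1284.40 + 27.07% × (13680.00 − 11000.00) = 1284.40 + 27.07% × 2680.00 = 2009.88
Solidarity Surcharge: 7.9% × 13680.00 = 1080.72
Retirement Security Contribution: 5.1% × 13680.00 = 697.68
Total withheld: 2009.88 + 1080.72 + 697.68 = 3788.28
Net pay: 13680.00 − 3788.28 = 9891.72

9891.72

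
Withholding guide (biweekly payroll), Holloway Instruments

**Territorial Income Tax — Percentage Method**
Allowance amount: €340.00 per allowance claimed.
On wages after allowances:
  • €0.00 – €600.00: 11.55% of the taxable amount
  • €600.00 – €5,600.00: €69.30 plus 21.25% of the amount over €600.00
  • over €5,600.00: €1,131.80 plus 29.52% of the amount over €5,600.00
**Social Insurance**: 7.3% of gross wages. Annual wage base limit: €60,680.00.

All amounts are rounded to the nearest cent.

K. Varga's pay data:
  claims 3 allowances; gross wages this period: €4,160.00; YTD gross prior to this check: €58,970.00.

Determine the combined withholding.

€733.88

Territorial Income Tax: taxable = €4,160.00 − 3×€340.00 = €3,140.00
  €69.30 + 21.25% × (€3,140.00 − €600.00) = €69.30 + 21.25% × €2,540.00 = €609.05
Social Insurance: cap €60,680.00 − YTD €58,970.00 = €1,710.00 subject; 7.3% × €1,710.00 = €124.83
Total: €609.05 + €124.83 = €733.88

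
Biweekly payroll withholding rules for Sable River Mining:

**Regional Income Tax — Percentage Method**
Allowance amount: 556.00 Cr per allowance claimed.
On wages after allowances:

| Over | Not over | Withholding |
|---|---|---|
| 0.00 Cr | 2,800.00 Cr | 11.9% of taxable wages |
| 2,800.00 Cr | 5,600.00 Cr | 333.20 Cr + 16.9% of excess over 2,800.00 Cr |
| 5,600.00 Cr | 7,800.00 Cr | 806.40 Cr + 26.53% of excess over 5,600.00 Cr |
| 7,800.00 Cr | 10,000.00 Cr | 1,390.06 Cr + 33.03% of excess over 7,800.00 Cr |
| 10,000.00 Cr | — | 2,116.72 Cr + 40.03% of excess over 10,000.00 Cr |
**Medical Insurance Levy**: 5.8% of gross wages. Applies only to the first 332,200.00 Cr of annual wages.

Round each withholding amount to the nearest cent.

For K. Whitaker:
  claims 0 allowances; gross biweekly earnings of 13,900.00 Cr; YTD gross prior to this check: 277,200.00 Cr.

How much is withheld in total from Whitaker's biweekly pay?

Regional Income Tax: taxable = 13,900.00 Cr
  2,116.72 Cr + 40.03% × (13,900.00 Cr − 10,000.00 Cr) = 2,116.72 Cr + 40.03% × 3,900.00 Cr = 3,677.89 Cr
Medical Insurance Levy: 5.8% × 13,900.00 Cr = 806.20 Cr
Total: 3,677.89 Cr + 806.20 Cr = 4,484.09 Cr

4,484.09 Cr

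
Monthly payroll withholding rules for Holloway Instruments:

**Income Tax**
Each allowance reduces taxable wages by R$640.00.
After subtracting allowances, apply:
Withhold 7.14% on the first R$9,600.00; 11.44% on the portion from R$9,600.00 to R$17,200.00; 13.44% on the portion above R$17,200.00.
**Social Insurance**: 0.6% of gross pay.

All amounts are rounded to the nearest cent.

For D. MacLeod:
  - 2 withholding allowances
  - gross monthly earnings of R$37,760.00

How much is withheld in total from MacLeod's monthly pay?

R$4,372.67

Income Tax: taxable = R$37,760.00 − 2×R$640.00 = R$36,480.00
  R$1,554.88 + 13.44% × (R$36,480.00 − R$17,200.00) = R$1,554.88 + 13.44% × R$19,280.00 = R$4,146.11
Social Insurance: 0.6% × R$37,760.00 = R$226.56
Total: R$4,146.11 + R$226.56 = R$4,372.67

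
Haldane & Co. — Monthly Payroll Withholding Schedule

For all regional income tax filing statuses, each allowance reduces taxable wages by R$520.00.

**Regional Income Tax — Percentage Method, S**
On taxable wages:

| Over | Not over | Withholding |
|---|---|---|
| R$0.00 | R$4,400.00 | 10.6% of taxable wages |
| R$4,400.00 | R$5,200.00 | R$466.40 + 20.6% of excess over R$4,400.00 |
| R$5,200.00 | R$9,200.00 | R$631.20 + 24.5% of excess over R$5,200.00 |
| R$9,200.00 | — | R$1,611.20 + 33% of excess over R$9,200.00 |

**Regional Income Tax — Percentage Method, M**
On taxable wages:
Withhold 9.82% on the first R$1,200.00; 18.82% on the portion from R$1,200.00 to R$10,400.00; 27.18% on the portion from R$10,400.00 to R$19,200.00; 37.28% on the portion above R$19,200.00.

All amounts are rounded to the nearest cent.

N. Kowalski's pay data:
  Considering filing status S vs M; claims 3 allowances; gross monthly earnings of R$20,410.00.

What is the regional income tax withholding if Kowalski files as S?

R$4,795.70

Regional Income Tax (S): taxable = R$20,410.00 − 3×R$520.00 = R$18,850.00
  R$1,611.20 + 33% × (R$18,850.00 − R$9,200.00) = R$1,611.20 + 33% × R$9,650.00 = R$4,795.70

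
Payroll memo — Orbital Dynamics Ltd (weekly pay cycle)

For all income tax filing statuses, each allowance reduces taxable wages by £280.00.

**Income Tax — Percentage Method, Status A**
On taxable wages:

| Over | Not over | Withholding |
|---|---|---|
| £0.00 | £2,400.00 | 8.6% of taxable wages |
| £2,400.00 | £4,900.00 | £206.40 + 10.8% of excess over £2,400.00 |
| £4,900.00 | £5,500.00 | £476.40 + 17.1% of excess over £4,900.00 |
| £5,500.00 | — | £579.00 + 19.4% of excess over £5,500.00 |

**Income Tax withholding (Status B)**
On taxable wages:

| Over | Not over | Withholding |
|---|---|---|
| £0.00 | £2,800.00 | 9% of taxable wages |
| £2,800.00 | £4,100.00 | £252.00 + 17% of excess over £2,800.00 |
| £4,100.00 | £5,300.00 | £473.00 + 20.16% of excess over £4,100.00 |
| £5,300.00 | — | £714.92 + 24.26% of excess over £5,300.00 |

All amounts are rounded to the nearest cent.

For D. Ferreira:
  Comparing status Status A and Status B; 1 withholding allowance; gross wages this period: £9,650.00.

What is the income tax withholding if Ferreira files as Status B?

Income Tax (Status B): taxable = £9,650.00 − 1×£280.00 = £9,370.00
  £714.92 + 24.26% × (£9,370.00 − £5,300.00) = £714.92 + 24.26% × £4,070.00 = £1,702.30

£1,702.30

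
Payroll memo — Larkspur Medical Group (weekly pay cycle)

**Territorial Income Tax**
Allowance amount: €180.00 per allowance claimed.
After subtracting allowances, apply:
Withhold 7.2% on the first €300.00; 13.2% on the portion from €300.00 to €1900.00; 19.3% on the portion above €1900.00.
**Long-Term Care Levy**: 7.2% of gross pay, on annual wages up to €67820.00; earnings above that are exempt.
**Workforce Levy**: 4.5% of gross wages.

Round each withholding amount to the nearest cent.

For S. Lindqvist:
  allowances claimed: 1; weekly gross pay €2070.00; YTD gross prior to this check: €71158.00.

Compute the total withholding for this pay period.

Territorial Income Tax: taxable = €2070.00 − 1×€180.00 = €1890.00
  €21.60 + 13.2% × (€1890.00 − €300.00) = €21.60 + 13.2% × €1590.00 = €231.48
Long-Term Care Levy: YTD €71158.00 ≥ cap €67820.00 → €0.00
Workforce Levy: 4.5% × €2070.00 = €93.15
Total: €231.48 + €0.00 + €93.15 = €324.63

€324.63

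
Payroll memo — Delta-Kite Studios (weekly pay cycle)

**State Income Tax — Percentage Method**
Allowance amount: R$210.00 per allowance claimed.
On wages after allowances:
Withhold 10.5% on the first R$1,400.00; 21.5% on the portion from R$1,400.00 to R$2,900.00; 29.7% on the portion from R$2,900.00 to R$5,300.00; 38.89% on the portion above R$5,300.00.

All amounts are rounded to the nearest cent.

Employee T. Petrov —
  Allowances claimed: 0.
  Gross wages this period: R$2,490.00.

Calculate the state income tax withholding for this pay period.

R$381.35

State Income Tax: taxable = R$2,490.00
  R$147.00 + 21.5% × (R$2,490.00 − R$1,400.00) = R$147.00 + 21.5% × R$1,090.00 = R$381.35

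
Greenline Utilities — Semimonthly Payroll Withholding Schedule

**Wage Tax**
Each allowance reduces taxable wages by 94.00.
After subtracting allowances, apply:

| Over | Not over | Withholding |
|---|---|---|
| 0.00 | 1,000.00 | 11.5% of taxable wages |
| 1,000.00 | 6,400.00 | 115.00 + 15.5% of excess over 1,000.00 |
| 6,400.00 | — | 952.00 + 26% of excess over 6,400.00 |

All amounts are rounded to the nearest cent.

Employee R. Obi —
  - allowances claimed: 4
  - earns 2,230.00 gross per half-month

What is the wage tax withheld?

247.37

Wage Tax: taxable = 2,230.00 − 4×94.00 = 1,854.00
  115.00 + 15.5% × (1,854.00 − 1,000.00) = 115.00 + 15.5% × 854.00 = 247.37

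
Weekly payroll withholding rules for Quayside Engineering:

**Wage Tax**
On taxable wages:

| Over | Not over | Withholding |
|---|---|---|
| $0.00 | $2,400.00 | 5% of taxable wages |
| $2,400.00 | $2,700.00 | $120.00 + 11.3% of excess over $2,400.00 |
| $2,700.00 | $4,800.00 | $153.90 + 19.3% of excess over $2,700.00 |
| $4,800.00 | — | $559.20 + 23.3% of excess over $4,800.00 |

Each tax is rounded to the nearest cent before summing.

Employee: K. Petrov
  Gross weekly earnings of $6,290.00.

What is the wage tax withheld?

$906.37

Wage Tax: taxable = $6,290.00
  $559.20 + 23.3% × ($6,290.00 − $4,800.00) = $559.20 + 23.3% × $1,490.00 = $906.37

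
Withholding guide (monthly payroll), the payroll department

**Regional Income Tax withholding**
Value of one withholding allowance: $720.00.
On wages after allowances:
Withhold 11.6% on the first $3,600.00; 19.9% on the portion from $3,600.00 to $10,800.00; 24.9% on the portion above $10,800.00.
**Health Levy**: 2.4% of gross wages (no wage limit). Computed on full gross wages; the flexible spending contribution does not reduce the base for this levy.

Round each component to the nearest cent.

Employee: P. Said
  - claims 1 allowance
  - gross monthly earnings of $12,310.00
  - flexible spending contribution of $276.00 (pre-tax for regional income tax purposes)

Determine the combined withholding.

Regional Income Tax: taxable = $12,310.00 − $276.00 − 1×$720.00 = $11,314.00
  $1,850.40 + 24.9% × ($11,314.00 − $10,800.00) = $1,850.40 + 24.9% × $514.00 = $1,978.39
Health Levy: 2.4% × $12,310.00 = $295.44
Total: $1,978.39 + $295.44 = $2,273.83

$2,273.83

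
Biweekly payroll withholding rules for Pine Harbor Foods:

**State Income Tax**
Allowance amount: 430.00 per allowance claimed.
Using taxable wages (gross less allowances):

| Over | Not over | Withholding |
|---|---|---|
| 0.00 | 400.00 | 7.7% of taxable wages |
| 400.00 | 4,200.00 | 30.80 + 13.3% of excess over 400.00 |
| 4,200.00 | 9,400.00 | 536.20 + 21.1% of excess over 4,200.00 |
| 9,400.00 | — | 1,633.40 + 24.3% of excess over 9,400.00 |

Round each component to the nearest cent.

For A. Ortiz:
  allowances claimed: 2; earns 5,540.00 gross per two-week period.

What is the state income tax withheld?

637.48

State Income Tax: taxable = 5,540.00 − 2×430.00 = 4,680.00
  536.20 + 21.1% × (4,680.00 − 4,200.00) = 536.20 + 21.1% × 480.00 = 637.48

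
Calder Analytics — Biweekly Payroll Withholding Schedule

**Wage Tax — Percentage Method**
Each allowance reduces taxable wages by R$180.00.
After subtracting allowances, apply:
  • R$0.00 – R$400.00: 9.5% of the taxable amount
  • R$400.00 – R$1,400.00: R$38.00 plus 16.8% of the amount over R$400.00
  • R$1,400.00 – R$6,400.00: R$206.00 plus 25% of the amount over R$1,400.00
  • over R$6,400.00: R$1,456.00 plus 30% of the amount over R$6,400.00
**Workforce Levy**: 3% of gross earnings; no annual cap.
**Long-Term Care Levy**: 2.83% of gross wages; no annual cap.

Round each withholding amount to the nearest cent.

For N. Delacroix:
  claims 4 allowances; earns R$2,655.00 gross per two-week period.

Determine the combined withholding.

Wage Tax: taxable = R$2,655.00 − 4×R$180.00 = R$1,935.00
  R$206.00 + 25% × (R$1,935.00 − R$1,400.00) = R$206.00 + 25% × R$535.00 = R$339.75
Workforce Levy: 3% × R$2,655.00 = R$79.65
Long-Term Care Levy: 2.83% × R$2,655.00 = R$75.14
Total: R$339.75 + R$79.65 + R$75.14 = R$494.54

R$494.54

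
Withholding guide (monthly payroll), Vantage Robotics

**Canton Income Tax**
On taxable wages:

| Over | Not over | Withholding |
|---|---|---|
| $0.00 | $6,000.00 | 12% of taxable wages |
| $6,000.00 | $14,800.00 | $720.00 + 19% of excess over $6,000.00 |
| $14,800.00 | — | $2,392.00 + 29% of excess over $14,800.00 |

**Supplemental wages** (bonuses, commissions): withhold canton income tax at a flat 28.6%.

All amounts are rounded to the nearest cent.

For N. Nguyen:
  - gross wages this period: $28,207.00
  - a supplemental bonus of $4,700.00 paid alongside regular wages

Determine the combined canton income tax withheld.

Canton Income Tax: taxable = $28,207.00
  $2,392.00 + 29% × ($28,207.00 − $14,800.00) = $2,392.00 + 29% × $13,407.00 = $6,280.03
Supplemental (28.6% flat on bonus): 28.6% × $4,700.00 = $1,344.20
Total canton income tax: $6,280.03 + $1,344.20 = $7,624.23

$7,624.23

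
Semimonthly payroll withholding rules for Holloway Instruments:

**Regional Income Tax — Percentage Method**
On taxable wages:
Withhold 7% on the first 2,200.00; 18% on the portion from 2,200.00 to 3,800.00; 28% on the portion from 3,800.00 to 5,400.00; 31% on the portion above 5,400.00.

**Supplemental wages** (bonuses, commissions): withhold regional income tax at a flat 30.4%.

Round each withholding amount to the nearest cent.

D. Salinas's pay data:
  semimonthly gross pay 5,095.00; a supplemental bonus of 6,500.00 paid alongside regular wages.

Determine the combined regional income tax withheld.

Regional Income Tax: taxable = 5,095.00
  442.00 + 28% × (5,095.00 − 3,800.00) = 442.00 + 28% × 1,295.00 = 804.60
Supplemental (30.4% flat on bonus): 30.4% × 6,500.00 = 1,976.00
Total regional income tax: 804.60 + 1,976.00 = 2,780.60

2,780.60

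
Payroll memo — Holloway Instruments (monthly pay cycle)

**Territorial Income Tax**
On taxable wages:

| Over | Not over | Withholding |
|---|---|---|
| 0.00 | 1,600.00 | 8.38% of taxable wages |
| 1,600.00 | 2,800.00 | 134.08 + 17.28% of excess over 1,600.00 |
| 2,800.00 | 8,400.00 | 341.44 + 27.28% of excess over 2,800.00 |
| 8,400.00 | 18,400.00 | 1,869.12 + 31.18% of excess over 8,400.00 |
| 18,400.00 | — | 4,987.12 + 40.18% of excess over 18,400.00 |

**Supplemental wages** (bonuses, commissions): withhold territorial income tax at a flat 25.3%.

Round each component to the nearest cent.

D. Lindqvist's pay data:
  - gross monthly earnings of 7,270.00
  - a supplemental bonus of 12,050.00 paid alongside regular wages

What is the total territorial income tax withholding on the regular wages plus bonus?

Territorial Income Tax: taxable = 7,270.00
  341.44 + 27.28% × (7,270.00 − 2,800.00) = 341.44 + 27.28% × 4,470.00 = 1,560.86
Supplemental (25.3% flat on bonus): 25.3% × 12,050.00 = 3,048.65
Total territorial income tax: 1,560.86 + 3,048.65 = 4,609.51

4,609.51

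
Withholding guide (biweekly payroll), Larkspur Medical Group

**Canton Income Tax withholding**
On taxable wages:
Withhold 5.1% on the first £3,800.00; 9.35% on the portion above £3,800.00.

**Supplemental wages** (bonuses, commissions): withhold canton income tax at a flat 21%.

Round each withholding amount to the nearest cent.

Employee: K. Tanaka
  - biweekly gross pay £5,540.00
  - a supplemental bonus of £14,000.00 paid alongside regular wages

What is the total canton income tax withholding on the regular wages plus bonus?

£3,296.49

Canton Income Tax: taxable = £5,540.00
  £193.80 + 9.35% × (£5,540.00 − £3,800.00) = £193.80 + 9.35% × £1,740.00 = £356.49
Supplemental (21% flat on bonus): 21% × £14,000.00 = £2,940.00
Total canton income tax: £356.49 + £2,940.00 = £3,296.49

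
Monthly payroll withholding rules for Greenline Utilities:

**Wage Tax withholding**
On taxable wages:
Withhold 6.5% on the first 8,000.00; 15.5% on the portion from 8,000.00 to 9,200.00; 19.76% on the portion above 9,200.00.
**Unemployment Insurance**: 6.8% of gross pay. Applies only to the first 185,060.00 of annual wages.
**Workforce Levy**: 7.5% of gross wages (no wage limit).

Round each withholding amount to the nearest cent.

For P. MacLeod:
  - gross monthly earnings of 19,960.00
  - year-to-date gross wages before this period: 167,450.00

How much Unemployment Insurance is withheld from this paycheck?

1,197.48

Unemployment Insurance: cap 185,060.00 − YTD 167,450.00 = 17,610.00 subject; 6.8% × 17,610.00 = 1,197.48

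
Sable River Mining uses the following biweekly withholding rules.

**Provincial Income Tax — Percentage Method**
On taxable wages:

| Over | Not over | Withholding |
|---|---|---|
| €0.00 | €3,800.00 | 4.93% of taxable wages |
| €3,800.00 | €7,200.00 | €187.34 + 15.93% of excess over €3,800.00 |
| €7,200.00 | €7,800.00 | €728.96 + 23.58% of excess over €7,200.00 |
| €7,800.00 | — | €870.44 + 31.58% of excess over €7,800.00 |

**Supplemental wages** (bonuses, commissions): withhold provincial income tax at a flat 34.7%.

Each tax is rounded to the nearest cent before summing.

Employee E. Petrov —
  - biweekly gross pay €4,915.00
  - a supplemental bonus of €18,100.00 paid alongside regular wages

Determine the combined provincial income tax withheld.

Provincial Income Tax: taxable = €4,915.00
  €187.34 + 15.93% × (€4,915.00 − €3,800.00) = €187.34 + 15.93% × €1,115.00 = €364.96
Supplemental (34.7% flat on bonus): 34.7% × €18,100.00 = €6,280.70
Total provincial income tax: €364.96 + €6,280.70 = €6,645.66

€6,645.66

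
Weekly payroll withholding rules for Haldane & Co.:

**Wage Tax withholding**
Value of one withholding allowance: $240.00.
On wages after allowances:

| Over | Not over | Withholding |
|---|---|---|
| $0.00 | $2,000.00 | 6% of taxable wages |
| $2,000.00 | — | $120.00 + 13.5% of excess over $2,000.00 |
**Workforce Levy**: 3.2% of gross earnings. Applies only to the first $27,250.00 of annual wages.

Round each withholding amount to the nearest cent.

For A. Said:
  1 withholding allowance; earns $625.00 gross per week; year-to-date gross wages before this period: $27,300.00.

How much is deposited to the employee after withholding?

Wage Tax: taxable = $625.00 − 1×$240.00 = $385.00
  6% × $385.00 = $23.10
Workforce Levy: YTD $27,300.00 ≥ cap $27,250.00 → $0.00
Total withheld: $23.10 + $0.00 = $23.10
Net pay: $625.00 − $23.10 = $601.90

$601.90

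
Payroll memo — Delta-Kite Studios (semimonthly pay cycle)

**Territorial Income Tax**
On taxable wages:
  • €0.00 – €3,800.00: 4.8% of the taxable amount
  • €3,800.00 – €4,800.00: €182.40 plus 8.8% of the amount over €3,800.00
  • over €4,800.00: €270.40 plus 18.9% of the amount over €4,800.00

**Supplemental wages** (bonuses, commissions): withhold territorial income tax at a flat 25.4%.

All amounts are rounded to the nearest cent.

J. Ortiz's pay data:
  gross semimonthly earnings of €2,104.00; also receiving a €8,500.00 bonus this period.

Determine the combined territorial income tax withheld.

Territorial Income Tax: taxable = €2,104.00
  4.8% × €2,104.00 = €100.99
Supplemental (25.4% flat on bonus): 25.4% × €8,500.00 = €2,159.00
Total territorial income tax: €100.99 + €2,159.00 = €2,259.99

€2,259.99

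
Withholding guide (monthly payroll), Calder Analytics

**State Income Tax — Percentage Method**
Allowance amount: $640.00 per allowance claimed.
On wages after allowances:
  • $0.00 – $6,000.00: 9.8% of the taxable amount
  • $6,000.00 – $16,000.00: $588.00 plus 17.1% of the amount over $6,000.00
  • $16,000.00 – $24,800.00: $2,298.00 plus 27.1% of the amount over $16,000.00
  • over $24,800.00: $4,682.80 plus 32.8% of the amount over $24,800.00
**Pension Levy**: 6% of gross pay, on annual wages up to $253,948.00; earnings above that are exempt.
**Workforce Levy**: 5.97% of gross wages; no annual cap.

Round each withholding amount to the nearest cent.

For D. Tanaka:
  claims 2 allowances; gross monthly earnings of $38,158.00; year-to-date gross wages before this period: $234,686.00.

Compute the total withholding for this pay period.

State Income Tax: taxable = $38,158.00 − 2×$640.00 = $36,878.00
  $4,682.80 + 32.8% × ($36,878.00 − $24,800.00) = $4,682.80 + 32.8% × $12,078.00 = $8,644.38
Pension Levy: cap $253,948.00 − YTD $234,686.00 = $19,262.00 subject; 6% × $19,262.00 = $1,155.72
Workforce Levy: 5.97% × $38,158.00 = $2,278.03
Total: $8,644.38 + $1,155.72 + $2,278.03 = $12,078.13

$12,078.13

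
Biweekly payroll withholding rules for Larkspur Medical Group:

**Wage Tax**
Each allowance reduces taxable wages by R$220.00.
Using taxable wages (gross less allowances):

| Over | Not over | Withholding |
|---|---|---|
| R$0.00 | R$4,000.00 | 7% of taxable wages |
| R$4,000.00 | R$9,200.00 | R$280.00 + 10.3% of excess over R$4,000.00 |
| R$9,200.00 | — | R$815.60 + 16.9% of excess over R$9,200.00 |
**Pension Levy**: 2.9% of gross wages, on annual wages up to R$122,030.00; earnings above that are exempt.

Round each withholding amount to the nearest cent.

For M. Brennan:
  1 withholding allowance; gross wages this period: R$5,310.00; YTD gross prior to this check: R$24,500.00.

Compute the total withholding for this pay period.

R$546.26

Wage Tax: taxable = R$5,310.00 − 1×R$220.00 = R$5,090.00
  R$280.00 + 10.3% × (R$5,090.00 − R$4,000.00) = R$280.00 + 10.3% × R$1,090.00 = R$392.27
Pension Levy: 2.9% × R$5,310.00 = R$153.99
Total: R$392.27 + R$153.99 = R$546.26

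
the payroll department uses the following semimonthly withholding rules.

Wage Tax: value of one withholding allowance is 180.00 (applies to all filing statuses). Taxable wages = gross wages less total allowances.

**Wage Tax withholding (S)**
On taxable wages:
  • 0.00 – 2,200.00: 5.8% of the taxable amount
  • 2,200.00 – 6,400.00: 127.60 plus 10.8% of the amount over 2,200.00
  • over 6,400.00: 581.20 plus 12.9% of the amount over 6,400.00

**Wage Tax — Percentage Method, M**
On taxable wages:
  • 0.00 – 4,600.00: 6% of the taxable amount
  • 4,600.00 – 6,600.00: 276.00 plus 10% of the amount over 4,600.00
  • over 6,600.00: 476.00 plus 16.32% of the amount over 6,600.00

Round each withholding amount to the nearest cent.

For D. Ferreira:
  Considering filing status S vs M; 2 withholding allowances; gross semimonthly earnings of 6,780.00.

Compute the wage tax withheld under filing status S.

583.78

Wage Tax (S): taxable = 6,780.00 − 2×180.00 = 6,420.00
  581.20 + 12.9% × (6,420.00 − 6,400.00) = 581.20 + 12.9% × 20.00 = 583.78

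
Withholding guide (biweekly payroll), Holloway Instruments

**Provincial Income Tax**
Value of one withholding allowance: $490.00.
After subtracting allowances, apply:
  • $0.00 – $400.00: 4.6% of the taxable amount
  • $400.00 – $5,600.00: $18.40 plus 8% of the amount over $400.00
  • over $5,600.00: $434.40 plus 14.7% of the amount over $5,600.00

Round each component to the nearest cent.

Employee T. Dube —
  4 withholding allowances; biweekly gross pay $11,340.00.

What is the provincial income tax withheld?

$990.06

Provincial Income Tax: taxable = $11,340.00 − 4×$490.00 = $9,380.00
  $434.40 + 14.7% × ($9,380.00 − $5,600.00) = $434.40 + 14.7% × $3,780.00 = $990.06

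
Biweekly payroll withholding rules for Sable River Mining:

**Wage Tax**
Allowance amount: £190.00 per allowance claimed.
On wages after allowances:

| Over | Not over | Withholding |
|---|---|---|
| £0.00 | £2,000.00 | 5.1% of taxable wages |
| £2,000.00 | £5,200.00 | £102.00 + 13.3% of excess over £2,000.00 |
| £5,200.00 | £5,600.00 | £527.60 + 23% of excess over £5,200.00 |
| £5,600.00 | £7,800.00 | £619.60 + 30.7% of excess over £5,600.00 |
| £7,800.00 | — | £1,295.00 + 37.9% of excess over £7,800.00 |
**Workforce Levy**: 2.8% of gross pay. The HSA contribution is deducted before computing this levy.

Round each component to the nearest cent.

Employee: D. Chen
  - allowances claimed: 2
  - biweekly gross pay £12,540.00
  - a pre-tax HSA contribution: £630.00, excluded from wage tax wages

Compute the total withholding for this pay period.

£3,042.15

Wage Tax: taxable = £12,540.00 − £630.00 − 2×£190.00 = £11,530.00
  £1,295.00 + 37.9% × (£11,530.00 − £7,800.00) = £1,295.00 + 37.9% × £3,730.00 = £2,708.67
Workforce Levy: 2.8% × £11,910.00 = £333.48
Total: £2,708.67 + £333.48 = £3,042.15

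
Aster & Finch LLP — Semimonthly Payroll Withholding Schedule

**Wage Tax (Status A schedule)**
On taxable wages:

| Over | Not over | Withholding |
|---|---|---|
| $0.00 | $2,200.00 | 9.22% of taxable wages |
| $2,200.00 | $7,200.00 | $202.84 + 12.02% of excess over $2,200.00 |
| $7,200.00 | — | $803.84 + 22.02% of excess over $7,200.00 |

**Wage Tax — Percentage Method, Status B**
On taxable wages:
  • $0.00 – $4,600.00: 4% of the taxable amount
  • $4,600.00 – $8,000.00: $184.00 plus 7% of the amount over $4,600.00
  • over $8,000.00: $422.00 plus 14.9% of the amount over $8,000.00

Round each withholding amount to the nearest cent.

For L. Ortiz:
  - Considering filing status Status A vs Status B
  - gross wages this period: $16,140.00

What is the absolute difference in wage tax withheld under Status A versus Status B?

$1,137.57

Wage Tax (Status A): taxable = $16,140.00
  $803.84 + 22.02% × ($16,140.00 − $7,200.00) = $803.84 + 22.02% × $8,940.00 = $2,772.43
Wage Tax (Status B): taxable = $16,140.00
  $422.00 + 14.9% × ($16,140.00 − $8,000.00) = $422.00 + 14.9% × $8,140.00 = $1,634.86
Difference: |$2,772.43 − $1,634.86| = $1,137.57 (higher under Status A)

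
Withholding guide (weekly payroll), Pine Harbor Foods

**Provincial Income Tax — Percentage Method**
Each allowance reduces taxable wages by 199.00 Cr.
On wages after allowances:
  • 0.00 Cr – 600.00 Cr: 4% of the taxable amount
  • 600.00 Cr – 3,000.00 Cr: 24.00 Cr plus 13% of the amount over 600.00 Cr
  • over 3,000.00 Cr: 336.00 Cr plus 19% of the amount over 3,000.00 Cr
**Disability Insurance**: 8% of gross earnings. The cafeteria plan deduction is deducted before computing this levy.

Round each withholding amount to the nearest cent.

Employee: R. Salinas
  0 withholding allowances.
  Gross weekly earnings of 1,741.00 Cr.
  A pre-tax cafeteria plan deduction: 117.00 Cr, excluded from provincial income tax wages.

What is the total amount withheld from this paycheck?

Provincial Income Tax: taxable = 1,741.00 Cr − 117.00 Cr = 1,624.00 Cr
  24.00 Cr + 13% × (1,624.00 Cr − 600.00 Cr) = 24.00 Cr + 13% × 1,024.00 Cr = 157.12 Cr
Disability Insurance: 8% × 1,624.00 Cr = 129.92 Cr
Total: 157.12 Cr + 129.92 Cr = 287.04 Cr

287.04 Cr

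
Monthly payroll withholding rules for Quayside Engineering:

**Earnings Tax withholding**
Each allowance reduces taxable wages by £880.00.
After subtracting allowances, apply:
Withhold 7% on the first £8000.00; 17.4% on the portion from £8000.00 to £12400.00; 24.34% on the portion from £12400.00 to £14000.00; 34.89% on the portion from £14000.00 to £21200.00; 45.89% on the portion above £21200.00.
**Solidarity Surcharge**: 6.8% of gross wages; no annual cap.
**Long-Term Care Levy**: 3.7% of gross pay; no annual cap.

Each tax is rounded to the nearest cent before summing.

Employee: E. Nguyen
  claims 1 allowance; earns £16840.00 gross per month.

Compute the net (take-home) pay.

£12672.92

Earnings Tax: taxable = £16840.00 − 1×£880.00 = £15960.00
  £1715.04 + 34.89% × (£15960.00 − £14000.00) = £1715.04 + 34.89% × £1960.00 = £2398.88
Solidarity Surcharge: 6.8% × £16840.00 = £1145.12
Long-Term Care Levy: 3.7% × £16840.00 = £623.08
Total withheld: £2398.88 + £1145.12 + £623.08 = £4167.08
Net pay: £16840.00 − £4167.08 = £12672.92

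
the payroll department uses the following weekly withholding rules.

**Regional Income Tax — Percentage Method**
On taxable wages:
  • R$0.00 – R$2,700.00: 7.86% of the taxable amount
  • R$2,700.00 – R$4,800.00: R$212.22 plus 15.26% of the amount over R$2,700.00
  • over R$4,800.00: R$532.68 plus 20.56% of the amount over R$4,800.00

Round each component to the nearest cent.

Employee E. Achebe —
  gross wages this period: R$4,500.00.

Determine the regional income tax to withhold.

Regional Income Tax: taxable = R$4,500.00
  R$212.22 + 15.26% × (R$4,500.00 − R$2,700.00) = R$212.22 + 15.26% × R$1,800.00 = R$486.90

R$486.90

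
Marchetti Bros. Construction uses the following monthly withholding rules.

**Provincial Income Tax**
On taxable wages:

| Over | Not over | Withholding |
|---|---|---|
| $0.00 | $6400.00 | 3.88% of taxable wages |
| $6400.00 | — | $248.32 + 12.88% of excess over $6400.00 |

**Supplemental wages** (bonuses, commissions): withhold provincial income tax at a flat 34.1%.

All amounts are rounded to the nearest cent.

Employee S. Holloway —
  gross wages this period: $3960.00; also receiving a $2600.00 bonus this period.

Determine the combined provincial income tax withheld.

$1040.25

Provincial Income Tax: taxable = $3960.00
  3.88% × $3960.00 = $153.65
Supplemental (34.1% flat on bonus): 34.1% × $2600.00 = $886.60
Total provincial income tax: $153.65 + $886.60 = $1040.25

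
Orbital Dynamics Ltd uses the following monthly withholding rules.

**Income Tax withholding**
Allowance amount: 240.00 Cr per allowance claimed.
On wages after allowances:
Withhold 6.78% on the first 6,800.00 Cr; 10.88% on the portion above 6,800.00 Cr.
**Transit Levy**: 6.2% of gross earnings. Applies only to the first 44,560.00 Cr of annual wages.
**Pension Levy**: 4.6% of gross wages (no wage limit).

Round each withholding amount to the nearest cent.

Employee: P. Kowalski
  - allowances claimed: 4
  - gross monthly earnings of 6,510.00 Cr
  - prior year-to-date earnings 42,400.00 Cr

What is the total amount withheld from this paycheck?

809.67 Cr

Income Tax: taxable = 6,510.00 Cr − 4×240.00 Cr = 5,550.00 Cr
  6.78% × 5,550.00 Cr = 376.29 Cr
Transit Levy: cap 44,560.00 Cr − YTD 42,400.00 Cr = 2,160.00 Cr subject; 6.2% × 2,160.00 Cr = 133.92 Cr
Pension Levy: 4.6% × 6,510.00 Cr = 299.46 Cr
Total: 376.29 Cr + 133.92 Cr + 299.46 Cr = 809.67 Cr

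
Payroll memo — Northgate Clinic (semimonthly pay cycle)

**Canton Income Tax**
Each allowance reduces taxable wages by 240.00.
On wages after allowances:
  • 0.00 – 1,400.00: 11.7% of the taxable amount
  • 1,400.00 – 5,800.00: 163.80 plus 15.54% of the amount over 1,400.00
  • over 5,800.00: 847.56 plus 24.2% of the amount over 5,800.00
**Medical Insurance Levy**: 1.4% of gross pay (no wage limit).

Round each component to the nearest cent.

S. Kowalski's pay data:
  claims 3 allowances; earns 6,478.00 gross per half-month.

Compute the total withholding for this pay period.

931.72

Canton Income Tax: taxable = 6,478.00 − 3×240.00 = 5,758.00
  163.80 + 15.54% × (5,758.00 − 1,400.00) = 163.80 + 15.54% × 4,358.00 = 841.03
Medical Insurance Levy: 1.4% × 6,478.00 = 90.69
Total: 841.03 + 90.69 = 931.72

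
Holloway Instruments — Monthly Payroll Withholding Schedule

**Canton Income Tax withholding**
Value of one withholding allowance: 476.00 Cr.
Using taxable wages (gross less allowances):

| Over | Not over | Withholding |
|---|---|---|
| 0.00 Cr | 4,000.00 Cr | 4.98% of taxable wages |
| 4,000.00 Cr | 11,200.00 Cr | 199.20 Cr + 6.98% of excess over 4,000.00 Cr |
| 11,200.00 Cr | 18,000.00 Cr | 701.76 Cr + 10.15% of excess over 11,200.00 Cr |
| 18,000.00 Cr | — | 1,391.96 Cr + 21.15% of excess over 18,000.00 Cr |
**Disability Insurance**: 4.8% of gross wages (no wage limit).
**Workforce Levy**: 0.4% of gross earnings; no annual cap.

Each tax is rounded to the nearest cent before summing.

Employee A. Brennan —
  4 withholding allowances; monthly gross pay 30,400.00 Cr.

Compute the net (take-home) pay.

25,207.34 Cr

Canton Income Tax: taxable = 30,400.00 Cr − 4×476.00 Cr = 28,496.00 Cr
  1,391.96 Cr + 21.15% × (28,496.00 Cr − 18,000.00 Cr) = 1,391.96 Cr + 21.15% × 10,496.00 Cr = 3,611.86 Cr
Disability Insurance: 4.8% × 30,400.00 Cr = 1,459.20 Cr
Workforce Levy: 0.4% × 30,400.00 Cr = 121.60 Cr
Total withheld: 3,611.86 Cr + 1,459.20 Cr + 121.60 Cr = 5,192.66 Cr
Net pay: 30,400.00 Cr − 5,192.66 Cr = 25,207.34 Cr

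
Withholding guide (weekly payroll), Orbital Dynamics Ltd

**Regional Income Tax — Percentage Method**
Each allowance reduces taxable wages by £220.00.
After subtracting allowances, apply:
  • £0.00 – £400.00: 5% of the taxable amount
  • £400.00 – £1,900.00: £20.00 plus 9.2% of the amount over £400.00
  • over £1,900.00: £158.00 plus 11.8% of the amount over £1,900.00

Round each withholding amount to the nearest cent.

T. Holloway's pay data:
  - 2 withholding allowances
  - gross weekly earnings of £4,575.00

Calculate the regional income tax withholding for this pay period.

Regional Income Tax: taxable = £4,575.00 − 2×£220.00 = £4,135.00
  £158.00 + 11.8% × (£4,135.00 − £1,900.00) = £158.00 + 11.8% × £2,235.00 = £421.73

£421.73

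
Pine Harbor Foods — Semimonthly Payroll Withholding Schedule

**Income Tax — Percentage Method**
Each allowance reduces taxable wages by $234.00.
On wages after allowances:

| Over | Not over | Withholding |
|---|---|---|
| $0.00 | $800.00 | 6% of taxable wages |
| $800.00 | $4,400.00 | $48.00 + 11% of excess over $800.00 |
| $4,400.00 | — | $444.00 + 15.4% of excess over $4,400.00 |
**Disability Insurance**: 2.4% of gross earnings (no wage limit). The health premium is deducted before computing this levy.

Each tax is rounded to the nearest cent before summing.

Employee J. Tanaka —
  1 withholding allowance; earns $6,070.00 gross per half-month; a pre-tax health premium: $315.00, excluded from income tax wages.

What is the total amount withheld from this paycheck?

Income Tax: taxable = $6,070.00 − $315.00 − 1×$234.00 = $5,521.00
  $444.00 + 15.4% × ($5,521.00 − $4,400.00) = $444.00 + 15.4% × $1,121.00 = $616.63
Disability Insurance: 2.4% × $5,755.00 = $138.12
Total: $616.63 + $138.12 = $754.75

$754.75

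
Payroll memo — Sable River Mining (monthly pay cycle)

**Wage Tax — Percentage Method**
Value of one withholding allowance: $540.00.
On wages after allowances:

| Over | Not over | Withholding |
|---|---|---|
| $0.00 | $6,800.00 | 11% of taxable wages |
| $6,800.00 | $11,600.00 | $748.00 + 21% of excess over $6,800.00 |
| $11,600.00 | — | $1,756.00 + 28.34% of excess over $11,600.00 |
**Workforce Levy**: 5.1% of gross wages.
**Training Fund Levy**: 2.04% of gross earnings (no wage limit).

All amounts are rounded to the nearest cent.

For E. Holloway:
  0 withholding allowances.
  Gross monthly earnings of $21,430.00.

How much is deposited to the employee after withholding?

Wage Tax: taxable = $21,430.00
  $1,756.00 + 28.34% × ($21,430.00 − $11,600.00) = $1,756.00 + 28.34% × $9,830.00 = $4,541.82
Workforce Levy: 5.1% × $21,430.00 = $1,092.93
Training Fund Levy: 2.04% × $21,430.00 = $437.17
Total withheld: $4,541.82 + $1,092.93 + $437.17 = $6,071.92
Net pay: $21,430.00 − $6,071.92 = $15,358.08

$15,358.08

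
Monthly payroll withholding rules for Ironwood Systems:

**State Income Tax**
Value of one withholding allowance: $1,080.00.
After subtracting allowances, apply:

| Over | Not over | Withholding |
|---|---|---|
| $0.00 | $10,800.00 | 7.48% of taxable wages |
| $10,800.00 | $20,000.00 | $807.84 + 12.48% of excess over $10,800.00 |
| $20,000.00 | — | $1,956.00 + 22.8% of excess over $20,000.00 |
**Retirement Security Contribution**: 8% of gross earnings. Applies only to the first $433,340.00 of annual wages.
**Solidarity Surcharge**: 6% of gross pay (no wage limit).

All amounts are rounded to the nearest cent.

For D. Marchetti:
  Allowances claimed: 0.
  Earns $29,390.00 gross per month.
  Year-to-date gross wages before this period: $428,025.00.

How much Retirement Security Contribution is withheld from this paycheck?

$425.20

Retirement Security Contribution: cap $433,340.00 − YTD $428,025.00 = $5,315.00 subject; 8% × $5,315.00 = $425.20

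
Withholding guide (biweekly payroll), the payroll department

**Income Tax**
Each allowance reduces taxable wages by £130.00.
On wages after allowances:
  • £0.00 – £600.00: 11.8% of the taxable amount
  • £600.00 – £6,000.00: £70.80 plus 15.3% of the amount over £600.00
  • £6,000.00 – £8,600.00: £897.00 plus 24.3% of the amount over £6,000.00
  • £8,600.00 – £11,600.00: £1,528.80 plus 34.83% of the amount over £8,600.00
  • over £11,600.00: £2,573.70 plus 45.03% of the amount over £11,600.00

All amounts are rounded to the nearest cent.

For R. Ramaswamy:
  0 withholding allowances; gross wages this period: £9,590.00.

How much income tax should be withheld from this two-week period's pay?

Income Tax: taxable = £9,590.00
  £1,528.80 + 34.83% × (£9,590.00 − £8,600.00) = £1,528.80 + 34.83% × £990.00 = £1,873.62

£1,873.62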